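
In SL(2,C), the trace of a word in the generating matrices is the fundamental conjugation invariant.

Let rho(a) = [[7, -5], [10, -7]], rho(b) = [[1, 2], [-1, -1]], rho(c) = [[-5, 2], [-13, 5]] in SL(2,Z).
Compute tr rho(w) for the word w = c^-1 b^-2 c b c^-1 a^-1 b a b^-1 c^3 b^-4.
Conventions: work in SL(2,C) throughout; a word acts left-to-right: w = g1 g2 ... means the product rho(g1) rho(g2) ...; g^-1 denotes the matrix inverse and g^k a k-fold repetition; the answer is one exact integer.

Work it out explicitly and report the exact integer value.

-204516

rho(c^-1) = [[5, -2], [13, -5]]
... * rho(b^-1) = [[-1, -2], [1, 1]]  ->  [[-7, -12], [-18, -31]]
... * rho(b^-1) = [[-1, -2], [1, 1]]  ->  [[-5, 2], [-13, 5]]
... * rho(c) = [[-5, 2], [-13, 5]]  ->  [[-1, 0], [0, -1]]
... * rho(b) = [[1, 2], [-1, -1]]  ->  [[-1, -2], [1, 1]]
... * rho(c^-1) = [[5, -2], [13, -5]]  ->  [[-31, 12], [18, -7]]
... * rho(a^-1) = [[-7, 5], [-10, 7]]  ->  [[97, -71], [-56, 41]]
... * rho(b) = [[1, 2], [-1, -1]]  ->  [[168, 265], [-97, -153]]
... * rho(a) = [[7, -5], [10, -7]]  ->  [[3826, -2695], [-2209, 1556]]
... * rho(b^-1) = [[-1, -2], [1, 1]]  ->  [[-6521, -10347], [3765, 5974]]
... * rho(c) = [[-5, 2], [-13, 5]]  ->  [[167116, -64777], [-96487, 37400]]
... * rho(c) = [[-5, 2], [-13, 5]]  ->  [[6521, 10347], [-3765, -5974]]
... * rho(c) = [[-5, 2], [-13, 5]]  ->  [[-167116, 64777], [96487, -37400]]
... * rho(b^-1) = [[-1, -2], [1, 1]]  ->  [[231893, 399009], [-133887, -230374]]
... * rho(b^-1) = [[-1, -2], [1, 1]]  ->  [[167116, -64777], [-96487, 37400]]
... * rho(b^-1) = [[-1, -2], [1, 1]]  ->  [[-231893, -399009], [133887, 230374]]
... * rho(b^-1) = [[-1, -2], [1, 1]]  ->  [[-167116, 64777], [96487, -37400]]
tr = -167116 + -37400 = -204516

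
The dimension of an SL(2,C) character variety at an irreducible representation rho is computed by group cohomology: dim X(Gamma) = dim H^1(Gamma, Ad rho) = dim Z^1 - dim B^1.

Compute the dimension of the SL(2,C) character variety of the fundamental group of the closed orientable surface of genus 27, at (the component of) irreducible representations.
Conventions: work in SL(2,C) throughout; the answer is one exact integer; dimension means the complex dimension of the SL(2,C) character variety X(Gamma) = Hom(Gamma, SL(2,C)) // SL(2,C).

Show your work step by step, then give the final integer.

156

The genus-27 surface group: 2g = 54 generators, one relator prod [a_i, b_i].
Unconstrained cocycle data is one sl_2 vector per generator (162 dimensions), cut by the relator condition d_2(z) = 0.
d_2 is surjective at irreducible rho (its cokernel H^2 is dual to H^0 = 0), so dim Z^1 = 162 - 3 = 159.
Coboundaries contribute dim B^1 = 3 (injective at irreducible rho).
dim X = dim H^1 = 159 - 3 = 156.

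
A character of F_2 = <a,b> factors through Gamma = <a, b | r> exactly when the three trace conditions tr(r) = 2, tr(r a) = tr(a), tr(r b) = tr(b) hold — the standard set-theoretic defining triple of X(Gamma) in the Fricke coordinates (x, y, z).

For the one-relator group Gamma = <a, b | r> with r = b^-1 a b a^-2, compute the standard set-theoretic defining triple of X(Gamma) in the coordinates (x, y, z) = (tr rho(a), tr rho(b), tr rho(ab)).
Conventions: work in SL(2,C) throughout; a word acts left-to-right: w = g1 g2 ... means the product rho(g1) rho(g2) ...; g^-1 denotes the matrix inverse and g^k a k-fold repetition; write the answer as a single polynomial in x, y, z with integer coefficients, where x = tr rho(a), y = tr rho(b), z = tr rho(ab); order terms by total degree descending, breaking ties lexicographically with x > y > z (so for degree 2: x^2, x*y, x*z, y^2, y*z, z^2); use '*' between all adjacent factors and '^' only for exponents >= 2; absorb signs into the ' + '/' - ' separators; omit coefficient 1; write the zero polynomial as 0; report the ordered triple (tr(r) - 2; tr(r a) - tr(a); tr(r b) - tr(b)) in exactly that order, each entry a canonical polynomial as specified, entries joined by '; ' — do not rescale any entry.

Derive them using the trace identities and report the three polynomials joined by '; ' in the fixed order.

and trace(a b a) = trace(a) trace(b a) - trace(b) = x*z - y
trace(a b a b) = trace(b a) trace(b a) - trace(1) = z^2 - 2
trace(b^-1 a b a) = trace(a b a) trace(b) - trace(a b a b) = x*y*z - y^2 - z^2 + 2
trace(a^-1 b^-1 a b) = trace(b^-1 a b) trace(a) - trace(b^-1 a b a) = -x*y*z + x^2 + y^2 + z^2 - 2
trace(b^-1 a b a^-2) = trace(a^-1 b^-1 a b) trace(a) - trace(a^-1 b^-1 a b a) = -x^2*y*z + x^3 + x*y^2 + x*z^2 - 3*x
and trace(b a^-1) = trace(b) trace(a) - trace(b a)   [inverse elimination on a] = x*y - z
assemble the triple (trace(r) - 2; trace(r a) - x; trace(r b) - y)

-x^2*y*z + x^3 + x*y^2 + x*z^2 - 3*x - 2; -x*y*z + x^2 + y^2 + z^2 - x - 2; x*y - y - z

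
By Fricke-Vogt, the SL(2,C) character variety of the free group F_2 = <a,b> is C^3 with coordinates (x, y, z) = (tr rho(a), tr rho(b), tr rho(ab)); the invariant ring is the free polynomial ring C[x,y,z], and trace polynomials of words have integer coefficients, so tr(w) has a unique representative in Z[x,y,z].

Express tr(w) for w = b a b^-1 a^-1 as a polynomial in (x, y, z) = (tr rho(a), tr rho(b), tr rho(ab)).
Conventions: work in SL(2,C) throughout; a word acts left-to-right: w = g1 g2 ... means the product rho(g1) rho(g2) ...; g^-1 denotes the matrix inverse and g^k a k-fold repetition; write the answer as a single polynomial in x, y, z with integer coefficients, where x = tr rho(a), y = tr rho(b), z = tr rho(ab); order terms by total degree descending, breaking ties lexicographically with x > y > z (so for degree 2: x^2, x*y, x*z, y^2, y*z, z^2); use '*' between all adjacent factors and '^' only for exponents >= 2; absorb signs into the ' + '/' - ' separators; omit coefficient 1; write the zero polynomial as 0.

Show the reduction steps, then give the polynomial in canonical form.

reduce: trace(a b a) = trace(a) * trace(b a) - trace(b)   [square of a] = x*z - y
trace(a b a b) = trace(a b) * trace(a b) - trace(1)   [split at a repeated a] = z^2 - 2
so trace(b a b^-1 a) = trace(a b a) * trace(b) - trace(a b a b)   [inverse elimination on b] = x*y*z - y^2 - z^2 + 2
trace(b a b^-1 a^-1) = trace(b a b^-1) * trace(a) - trace(b a b^-1 a)   [inverse elimination on a] = -x*y*z + x^2 + y^2 + z^2 - 2

-x*y*z + x^2 + y^2 + z^2 - 2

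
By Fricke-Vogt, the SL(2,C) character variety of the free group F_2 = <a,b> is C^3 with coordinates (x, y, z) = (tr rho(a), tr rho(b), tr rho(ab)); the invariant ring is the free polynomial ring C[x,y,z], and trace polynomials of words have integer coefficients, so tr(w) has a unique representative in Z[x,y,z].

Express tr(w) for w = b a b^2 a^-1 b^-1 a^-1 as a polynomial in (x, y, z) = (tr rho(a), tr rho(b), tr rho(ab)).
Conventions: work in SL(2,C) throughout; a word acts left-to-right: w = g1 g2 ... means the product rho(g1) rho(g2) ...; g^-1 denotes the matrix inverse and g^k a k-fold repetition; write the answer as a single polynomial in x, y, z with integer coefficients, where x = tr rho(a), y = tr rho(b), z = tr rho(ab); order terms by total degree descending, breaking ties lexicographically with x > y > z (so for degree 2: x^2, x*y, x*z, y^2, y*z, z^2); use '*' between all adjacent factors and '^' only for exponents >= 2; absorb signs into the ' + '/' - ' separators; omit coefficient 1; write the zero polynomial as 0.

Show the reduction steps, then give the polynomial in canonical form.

x*y^2*z^2 - x^2*y*z - y^3*z - y*z^3 + x*y^2 + 3*y*z - x

so trace(b^2) = trace(b) * trace(b) - trace(1) = y^2 - 2
reduce: trace(a b^2) = trace(b) * trace(a b) - trace(a) = y*z - x
trace(b a b^2) = trace(b) * trace(a b^2) - trace(a b) = y^2*z - x*y - z
so trace(a b a b) = trace(a b) * trace(a b) - trace(1) = z^2 - 2
trace(a b a) = trace(a) * trace(b a) - trace(b) = x*z - y
trace(b a b a b) = trace(b) * trace(a b a b) - trace(a b a) = y*z^2 - x*z - y
trace(b a b a b^2) = trace(b) * trace(b a b a b) - trace(b a b a) = y^2*z^2 - x*y*z - y^2 - z^2 + 2
so trace(a b a b a b) = trace(a b a b) * trace(a b) - trace(b a) = z^3 - 3*z
so trace(a b a b a) = trace(a) * trace(b a b a) - trace(b a b) = x*z^2 - y*z - x
trace(b a b a b^2 a) = trace(b) * trace(a b a b a b) - trace(a b a b a) = y*z^3 - x*z^2 - 2*y*z + x
reduce: trace(a b a b^2 a^-1 b) = trace(b a b a b^2) * trace(a) - trace(b a b a b^2 a) = x*y^2*z^2 - x^2*y*z - y*z^3 - x*y^2 + 2*y*z + x
trace(b a b^2 a^-1 b^-1 a) = trace(a b a b^2 a^-1) * trace(b) - trace(a b a b^2 a^-1 b) = -x*y^2*z^2 + x^2*y*z + y^3*z + y*z^3 - 3*y*z - x
so trace(b a b^2 a^-1 b^-1 a^-1) = trace(b a b^2 a^-1 b^-1) * trace(a) - trace(b a b^2 a^-1 b^-1 a) = x*y^2*z^2 - x^2*y*z - y^3*z - y*z^3 + x*y^2 + 3*y*z - x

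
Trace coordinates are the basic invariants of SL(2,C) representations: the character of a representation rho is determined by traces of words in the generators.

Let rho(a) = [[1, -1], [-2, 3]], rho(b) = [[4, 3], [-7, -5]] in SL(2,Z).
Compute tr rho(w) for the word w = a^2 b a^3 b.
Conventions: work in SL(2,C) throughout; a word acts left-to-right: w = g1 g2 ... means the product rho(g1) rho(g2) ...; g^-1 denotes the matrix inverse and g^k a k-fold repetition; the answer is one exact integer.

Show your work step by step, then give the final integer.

5690

rho(a) = [[1, -1], [-2, 3]]
... * rho(a) = [[1, -1], [-2, 3]]  ->  [[3, -4], [-8, 11]]
... * rho(b) = [[4, 3], [-7, -5]]  ->  [[40, 29], [-109, -79]]
... * rho(a) = [[1, -1], [-2, 3]]  ->  [[-18, 47], [49, -128]]
... * rho(a) = [[1, -1], [-2, 3]]  ->  [[-112, 159], [305, -433]]
... * rho(a) = [[1, -1], [-2, 3]]  ->  [[-430, 589], [1171, -1604]]
... * rho(b) = [[4, 3], [-7, -5]]  ->  [[-5843, -4235], [15912, 11533]]
tr = -5843 + 11533 = 5690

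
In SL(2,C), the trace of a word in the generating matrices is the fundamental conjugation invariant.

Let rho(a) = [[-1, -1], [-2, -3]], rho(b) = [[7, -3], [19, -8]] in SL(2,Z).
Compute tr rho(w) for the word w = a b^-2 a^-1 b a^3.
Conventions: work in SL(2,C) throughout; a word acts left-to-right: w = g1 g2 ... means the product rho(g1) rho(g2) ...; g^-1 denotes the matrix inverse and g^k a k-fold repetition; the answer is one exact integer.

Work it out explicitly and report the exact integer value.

724

rho(a) = [[-1, -1], [-2, -3]]
... * rho(b^-1) = [[-8, 3], [-19, 7]]  ->  [[27, -10], [73, -27]]
... * rho(b^-1) = [[-8, 3], [-19, 7]]  ->  [[-26, 11], [-71, 30]]
... * rho(a^-1) = [[-3, 1], [2, -1]]  ->  [[100, -37], [273, -101]]
... * rho(b) = [[7, -3], [19, -8]]  ->  [[-3, -4], [-8, -11]]
... * rho(a) = [[-1, -1], [-2, -3]]  ->  [[11, 15], [30, 41]]
... * rho(a) = [[-1, -1], [-2, -3]]  ->  [[-41, -56], [-112, -153]]
... * rho(a) = [[-1, -1], [-2, -3]]  ->  [[153, 209], [418, 571]]
tr = 153 + 571 = 724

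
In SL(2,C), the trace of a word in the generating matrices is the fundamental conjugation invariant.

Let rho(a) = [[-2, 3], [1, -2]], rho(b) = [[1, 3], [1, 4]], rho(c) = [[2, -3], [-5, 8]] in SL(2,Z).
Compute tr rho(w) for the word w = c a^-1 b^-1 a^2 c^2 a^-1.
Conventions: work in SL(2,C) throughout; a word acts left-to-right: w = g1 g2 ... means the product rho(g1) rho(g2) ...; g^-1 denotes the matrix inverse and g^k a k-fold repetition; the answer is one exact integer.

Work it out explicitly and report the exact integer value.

rho(c) = [[2, -3], [-5, 8]]
... * rho(a^-1) = [[-2, -3], [-1, -2]]  ->  [[-1, 0], [2, -1]]
... * rho(b^-1) = [[4, -3], [-1, 1]]  ->  [[-4, 3], [9, -7]]
... * rho(a) = [[-2, 3], [1, -2]]  ->  [[11, -18], [-25, 41]]
... * rho(a) = [[-2, 3], [1, -2]]  ->  [[-40, 69], [91, -157]]
... * rho(c) = [[2, -3], [-5, 8]]  ->  [[-425, 672], [967, -1529]]
... * rho(c) = [[2, -3], [-5, 8]]  ->  [[-4210, 6651], [9579, -15133]]
... * rho(a^-1) = [[-2, -3], [-1, -2]]  ->  [[1769, -672], [-4025, 1529]]
tr = 1769 + 1529 = 3298

3298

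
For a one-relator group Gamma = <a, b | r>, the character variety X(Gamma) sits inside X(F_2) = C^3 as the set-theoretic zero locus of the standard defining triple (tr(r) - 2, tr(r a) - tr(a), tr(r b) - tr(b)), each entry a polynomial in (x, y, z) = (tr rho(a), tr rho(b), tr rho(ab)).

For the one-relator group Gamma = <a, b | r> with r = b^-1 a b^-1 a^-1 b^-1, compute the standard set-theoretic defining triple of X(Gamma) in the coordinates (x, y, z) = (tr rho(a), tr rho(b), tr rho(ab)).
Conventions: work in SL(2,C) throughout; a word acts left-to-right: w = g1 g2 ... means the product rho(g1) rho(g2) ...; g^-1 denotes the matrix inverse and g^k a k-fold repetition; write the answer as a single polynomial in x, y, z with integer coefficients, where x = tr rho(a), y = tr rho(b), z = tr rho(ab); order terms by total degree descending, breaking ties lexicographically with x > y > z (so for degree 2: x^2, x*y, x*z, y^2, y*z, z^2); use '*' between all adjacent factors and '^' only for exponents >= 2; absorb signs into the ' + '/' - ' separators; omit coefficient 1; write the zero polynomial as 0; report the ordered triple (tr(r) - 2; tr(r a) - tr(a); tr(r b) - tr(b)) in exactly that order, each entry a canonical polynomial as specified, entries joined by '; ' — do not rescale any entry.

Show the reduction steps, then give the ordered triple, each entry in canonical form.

x*y^2*z - x^2*y - y*z^2 + y - 2; x^2*y^2*z - x^3*y - 2*x*y*z^2 + x^2*z + z^3 + 2*x*y - x - 3*z; x*y*z - x^2 - z^2 - y + 2

tr(b^-1) = tr(b) = y
use: tr(b^-2) = tr(b^-1) * tr(b) - tr(1) = y^2 - 2
tr(b a b) = tr(b) * tr(a b) - tr(a) = y*z - x
apply: tr(b a b a) = tr(a b) * tr(a b) - tr(1)   [split at repeated a] = z^2 - 2
use: tr(a b a^-1 b) = tr(b a b) * tr(a) - tr(b a b a) = x*y*z - x^2 - z^2 + 2
use: tr(b^-1 a b a^-1) = tr(a b a^-1) * tr(b) - tr(a b a^-1 b) = -x*y*z + x^2 + y^2 + z^2 - 2
tr(a^-1 b^-2 a b) = tr(b^-1 a b a^-1) * tr(b) - tr(b^-1 a b a^-1 b) = -x*y^2*z + x^2*y + y^3 + y*z^2 - 3*y
tr(b^-1 a b^-1 a^-1 b^-1) = tr(a^-1 b^-2 a) * tr(b) - tr(a^-1 b^-2 a b) = x*y^2*z - x^2*y - y*z^2 + y
tr(a^2) = tr(a) * tr(a) - tr(1)   [square of a] = x^2 - 2
use: tr(a^2 b) = tr(a) * tr(b a) - tr(b)   [square of a] = x*z - y
use: tr(a^2 b^-1) = tr(a^2) * tr(b) - tr(a^2 b)   [inverse elimination on b] = x^2*y - x*z - y
use: tr(b^-1 a^2 b^-1) = tr(a^2 b^-1) * tr(b) - tr(a^2)   [inverse elimination on b] = x^2*y^2 - x*y*z - x^2 - y^2 + 2
tr(a^3) = tr(a) * tr(a^2) - tr(a)   [square of a] = x^3 - 3*x
tr(a^3 b) = tr(a) * tr(b a^2) - tr(b a)   [square of a] = x^2*z - x*y - z
tr(a^2 b^-1 a) = tr(a^3) * tr(b) - tr(a^3 b)   [inverse elimination on b] = x^3*y - x^2*z - 2*x*y + z
tr(a b a^2 b) = tr(a) * tr(b a b a) - tr(b a b)   [square of a] = x*z^2 - y*z - x
tr(a^2 b^-1 a b) = tr(a b a^2) * tr(b) - tr(a b a^2 b)   [inverse elimination on b] = x^2*y*z - x*y^2 - x*z^2 + x
tr(b^-1 a^2 b^-1 a) = tr(a^2 b^-1 a) * tr(b) - tr(a^2 b^-1 a b)   [inverse elimination on b] = x^3*y^2 - 2*x^2*y*z - x*y^2 + x*z^2 + y*z - x
tr(a b^-1 a^-1 b^-1 a) = tr(b^-1 a^2 b^-1) * tr(a) - tr(b^-1 a^2 b^-1 a)   [inverse elimination on a] = x^2*y*z - x^3 - x*z^2 - y*z + 3*x
tr(b a b a b) = tr(b) * tr(a b a b) - tr(a b a)   [square of b] = y*z^2 - x*z - y
use: tr(b a b a b a) = tr(a b) * tr(a b a b) - tr(a^-1 b^-1)   [split at a repeated a] = z^3 - 3*z
tr(a b a b a^-1 b) = tr(b a b a b) * tr(a) - tr(b a b a b a)   [inverse elimination on a] = x*y*z^2 - x^2*z - z^3 - x*y + 3*z
use: tr(a^-1 b^-1 a b a b) = tr(a b a b a^-1) * tr(b) - tr(a b a b a^-1 b)   [inverse elimination on b] = -x*y*z^2 + x^2*z + y^2*z + z^3 - 3*z
apply: tr(a b^-1 a^-1 b^-1 a b) = tr(a^-1 b^-1 a b a) * tr(b) - tr(a^-1 b^-1 a b a b)   [inverse elimination on b] = x*y*z^2 - x^2*z - y^2*z - z^3 + x*y + 3*z
apply: tr(b^-1 a b^-1 a^-1 b^-1 a) = tr(a b^-1 a^-1 b^-1 a) * tr(b) - tr(a b^-1 a^-1 b^-1 a b)   [inverse elimination on b] = x^2*y^2*z - x^3*y - 2*x*y*z^2 + x^2*z + z^3 + 2*x*y - 3*z
assemble the triple (tr(r) - 2; tr(r a) - x; tr(r b) - y)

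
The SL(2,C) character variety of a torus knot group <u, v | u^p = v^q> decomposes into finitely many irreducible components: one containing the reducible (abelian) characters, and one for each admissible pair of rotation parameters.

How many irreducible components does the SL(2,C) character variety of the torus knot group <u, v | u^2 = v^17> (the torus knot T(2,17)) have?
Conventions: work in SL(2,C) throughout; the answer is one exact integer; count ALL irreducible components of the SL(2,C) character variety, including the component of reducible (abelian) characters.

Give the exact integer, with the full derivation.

In the torus knot group T(2,17), u^2 = v^17 is central, so an irreducible representation sends it to +I or -I (Schur).
On an irreducible component, tr(u) is locked at 2*cos(pi*alpha/2) for some alpha in 1..1, and tr(v) at 2*cos(pi*beta/17) for some beta in 1..16.
The two central values (-1)^alpha I and (-1)^beta I must be the same matrix, so alpha and beta share a parity.
Counting: 1 odd alphas x 8 odd betas + 0 even alphas x 8 even betas = 8 + 0 = 8.
Total: 8 irreducible-character components + 1 reducible (abelian) component = 9.

9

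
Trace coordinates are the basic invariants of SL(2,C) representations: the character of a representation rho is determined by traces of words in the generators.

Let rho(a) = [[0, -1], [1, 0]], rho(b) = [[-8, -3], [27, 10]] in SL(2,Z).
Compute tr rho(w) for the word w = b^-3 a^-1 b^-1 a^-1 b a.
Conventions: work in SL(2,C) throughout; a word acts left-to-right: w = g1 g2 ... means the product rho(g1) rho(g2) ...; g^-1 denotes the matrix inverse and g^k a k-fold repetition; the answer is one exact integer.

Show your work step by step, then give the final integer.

-81090

rho(b^-1) = [[10, 3], [-27, -8]]
... * rho(b^-1) = [[10, 3], [-27, -8]]  ->  [[19, 6], [-54, -17]]
... * rho(b^-1) = [[10, 3], [-27, -8]]  ->  [[28, 9], [-81, -26]]
... * rho(a^-1) = [[0, 1], [-1, 0]]  ->  [[-9, 28], [26, -81]]
... * rho(b^-1) = [[10, 3], [-27, -8]]  ->  [[-846, -251], [2447, 726]]
... * rho(a^-1) = [[0, 1], [-1, 0]]  ->  [[251, -846], [-726, 2447]]
... * rho(b) = [[-8, -3], [27, 10]]  ->  [[-24850, -9213], [71877, 26648]]
... * rho(a) = [[0, -1], [1, 0]]  ->  [[-9213, 24850], [26648, -71877]]
tr = -9213 + -71877 = -81090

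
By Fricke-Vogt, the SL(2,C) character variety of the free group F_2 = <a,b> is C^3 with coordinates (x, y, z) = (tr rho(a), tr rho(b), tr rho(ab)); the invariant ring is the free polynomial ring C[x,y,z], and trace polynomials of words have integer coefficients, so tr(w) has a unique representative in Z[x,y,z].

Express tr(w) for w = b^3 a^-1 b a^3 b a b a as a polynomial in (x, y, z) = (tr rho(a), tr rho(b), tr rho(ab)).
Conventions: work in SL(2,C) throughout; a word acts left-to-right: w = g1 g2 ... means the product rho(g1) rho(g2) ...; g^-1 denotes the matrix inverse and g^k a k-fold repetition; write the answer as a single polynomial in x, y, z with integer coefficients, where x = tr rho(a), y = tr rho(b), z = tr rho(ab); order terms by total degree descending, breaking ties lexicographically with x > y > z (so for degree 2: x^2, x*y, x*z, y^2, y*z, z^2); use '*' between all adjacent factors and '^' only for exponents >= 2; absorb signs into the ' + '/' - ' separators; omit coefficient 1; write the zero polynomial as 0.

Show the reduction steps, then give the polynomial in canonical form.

x^3*y^3*z^3 - x^4*y^2*z^2 - x^2*y^4*z^2 - x^2*y^2*z^4 - x^3*y^3*z - x^3*y*z^3 + x^4*y^2 + x^4*z^2 + x^2*y^4 + 5*x^2*y^2*z^2 + x^2*z^4 + y^2*z^4 + 2*x^3*y*z + x*y^3*z - x^4 - 5*x^2*y^2 - 5*x^2*z^2 - 3*y^2*z^2 - z^4 - 2*x*y*z + 4*x^2 + y^2 + 4*z^2 - 2

trace(b a b a) = trace(b a) * trace(b a) - trace(1)   [split at repeated b] = z^2 - 2
trace(b a b a b a) = trace(b a) * trace(b a b a) - trace(b^-1 a^-1)   [split at repeated b] = z^3 - 3*z
trace(a b a) = trace(a) * trace(b a) - trace(b) = x*z - y
trace(b a b a b) = trace(b) * trace(a b a b) - trace(a b a) = y*z^2 - x*z - y
trace(a^2 b a b a b) = trace(a) * trace(b a b a b a) - trace(b a b a b) = x*z^3 - y*z^2 - 2*x*z + y
trace(b a b) = trace(b) * trace(a b) - trace(a) = y*z - x
trace(a b a b a) = trace(a) * trace(b a b a) - trace(b a b) = x*z^2 - y*z - x
trace(a^2 b a b a) = trace(a) * trace(a b a b a) - trace(a b a b) = x^2*z^2 - x*y*z - x^2 - z^2 + 2
trace(a b a b a b^2 a) = trace(b) * trace(a^2 b a b a b) - trace(a^2 b a b a) = x*y*z^3 - x^2*z^2 - y^2*z^2 - x*y*z + x^2 + y^2 + z^2 - 2
trace(a b a b a b^2) = trace(b) * trace(a b a b a b) - trace(a b a b a) = y*z^3 - x*z^2 - 2*y*z + x
trace(a^3 b a b a b^2) = trace(a) * trace(a b a b a b^2 a) - trace(a b a b a b^2) = x^2*y*z^3 - x^3*z^2 - x*y^2*z^2 - x^2*y*z - y*z^3 + x^3 + x*y^2 + 2*x*z^2 + 2*y*z - 3*x
trace(a^3 b a b a b) = trace(a) * trace(a b a b a b a) - trace(a b a b a b) = x^2*z^3 - x*y*z^2 - 2*x^2*z - z^3 + x*y + 3*z
trace(b^2 a^3 b a b a b) = trace(b) * trace(a^3 b a b a b^2) - trace(a^3 b a b a b) = x^2*y^2*z^3 - x^3*y*z^2 - x*y^3*z^2 - x^2*y^2*z - x^2*z^3 - y^2*z^3 + x^3*y + x*y^3 + 3*x*y*z^2 + 2*x^2*z + 2*y^2*z + z^3 - 4*x*y - 3*z
trace(b a^3 b a b a b^3) = trace(b) * trace(b^2 a^3 b a b a b) - trace(b^2 a^3 b a b a) = x^2*y^3*z^3 - x^3*y^2*z^2 - x*y^4*z^2 - x^2*y^3*z - 2*x^2*y*z^3 - y^3*z^3 + x^3*y^2 + x^3*z^2 + x*y^4 + 4*x*y^2*z^2 + 3*x^2*y*z + 2*y^3*z + 2*y*z^3 - x^3 - 5*x*y^2 - 2*x*z^2 - 5*y*z + 3*x
trace(b a b a b a b a) = trace(b a b a b a) * trace(b a) - trace(a b a b)   [split at repeated b] = z^4 - 4*z^2 + 2
trace(a b a^2 b a b a b) = trace(a) * trace(b a b a b a b a) - trace(b a b a b a b) = x*z^4 - y*z^3 - 3*x*z^2 + 2*y*z + x
trace(b^2 a b) = trace(b) * trace(b a b) - trace(b a) = y^2*z - x*y - z
trace(b a b a^2 b) = trace(a) * trace(b^2 a b a) - trace(b^2 a b) = x*y*z^2 - x^2*z - y^2*z + z
trace(a b a^2 b a b a) = trace(a) * trace(b a b a^2 b a) - trace(b a b a^2 b) = x^2*z^3 - 2*x*y*z^2 - x^2*z + y^2*z + x*y - z
trace(b a b a b^2 a b a^2) = trace(b) * trace(a b a^2 b a b a b) - trace(a b a^2 b a b a) = x*y*z^4 - x^2*z^3 - y^2*z^3 - x*y*z^2 + x^2*z + y^2*z + z
trace(b a b a b^2 a b a) = trace(b) * trace(a b a b a b a b) - trace(a b a b a b a) = y*z^4 - x*z^3 - 3*y*z^2 + 2*x*z + y
trace(a b a^3 b a b a b^2) = trace(a) * trace(b a b a b^2 a b a^2) - trace(b a b a b^2 a b a) = x^2*y*z^4 - x^3*z^3 - x*y^2*z^3 - x^2*y*z^2 - y*z^4 + x^3*z + x*y^2*z + x*z^3 + 3*y*z^2 - x*z - y
trace(a b a^3 b a b a b) = trace(a) * trace(b a b a b a b a^2) - trace(b a b a b a b a) = x^2*z^4 - x*y*z^3 - 3*x^2*z^2 - z^4 + 2*x*y*z + x^2 + 4*z^2 - 2
trace(b a^3 b a b a b^3 a) = trace(b) * trace(a b a^3 b a b a b^2) - trace(a b a^3 b a b a b) = x^2*y^2*z^4 - x^3*y*z^3 - x*y^3*z^3 - x^2*y^2*z^2 - x^2*z^4 - y^2*z^4 + x^3*y*z + x*y^3*z + 2*x*y*z^3 + 3*x^2*z^2 + 3*y^2*z^2 + z^4 - 3*x*y*z - x^2 - y^2 - 4*z^2 + 2
trace(b^3 a^-1 b a^3 b a b a) = trace(b a^3 b a b a b^3) * trace(a) - trace(b a^3 b a b a b^3 a) = x^3*y^3*z^3 - x^4*y^2*z^2 - x^2*y^4*z^2 - x^2*y^2*z^4 - x^3*y^3*z - x^3*y*z^3 + x^4*y^2 + x^4*z^2 + x^2*y^4 + 5*x^2*y^2*z^2 + x^2*z^4 + y^2*z^4 + 2*x^3*y*z + x*y^3*z - x^4 - 5*x^2*y^2 - 5*x^2*z^2 - 3*y^2*z^2 - z^4 - 2*x*y*z + 4*x^2 + y^2 + 4*z^2 - 2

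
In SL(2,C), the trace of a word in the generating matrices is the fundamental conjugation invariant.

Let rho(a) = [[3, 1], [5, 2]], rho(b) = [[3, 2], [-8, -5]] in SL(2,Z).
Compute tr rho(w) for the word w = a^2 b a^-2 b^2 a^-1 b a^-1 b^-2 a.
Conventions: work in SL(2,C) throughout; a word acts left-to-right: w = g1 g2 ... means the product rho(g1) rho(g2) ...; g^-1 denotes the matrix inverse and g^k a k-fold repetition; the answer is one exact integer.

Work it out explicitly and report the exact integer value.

rho(a) = [[3, 1], [5, 2]]
... * rho(a) = [[3, 1], [5, 2]]  ->  [[14, 5], [25, 9]]
... * rho(b) = [[3, 2], [-8, -5]]  ->  [[2, 3], [3, 5]]
... * rho(a^-1) = [[2, -1], [-5, 3]]  ->  [[-11, 7], [-19, 12]]
... * rho(a^-1) = [[2, -1], [-5, 3]]  ->  [[-57, 32], [-98, 55]]
... * rho(b) = [[3, 2], [-8, -5]]  ->  [[-427, -274], [-734, -471]]
... * rho(b) = [[3, 2], [-8, -5]]  ->  [[911, 516], [1566, 887]]
... * rho(a^-1) = [[2, -1], [-5, 3]]  ->  [[-758, 637], [-1303, 1095]]
... * rho(b) = [[3, 2], [-8, -5]]  ->  [[-7370, -4701], [-12669, -8081]]
... * rho(a^-1) = [[2, -1], [-5, 3]]  ->  [[8765, -6733], [15067, -11574]]
... * rho(b^-1) = [[-5, -2], [8, 3]]  ->  [[-97689, -37729], [-167927, -64856]]
... * rho(b^-1) = [[-5, -2], [8, 3]]  ->  [[186613, 82191], [320787, 141286]]
... * rho(a) = [[3, 1], [5, 2]]  ->  [[970794, 350995], [1668791, 603359]]
tr = 970794 + 603359 = 1574153

1574153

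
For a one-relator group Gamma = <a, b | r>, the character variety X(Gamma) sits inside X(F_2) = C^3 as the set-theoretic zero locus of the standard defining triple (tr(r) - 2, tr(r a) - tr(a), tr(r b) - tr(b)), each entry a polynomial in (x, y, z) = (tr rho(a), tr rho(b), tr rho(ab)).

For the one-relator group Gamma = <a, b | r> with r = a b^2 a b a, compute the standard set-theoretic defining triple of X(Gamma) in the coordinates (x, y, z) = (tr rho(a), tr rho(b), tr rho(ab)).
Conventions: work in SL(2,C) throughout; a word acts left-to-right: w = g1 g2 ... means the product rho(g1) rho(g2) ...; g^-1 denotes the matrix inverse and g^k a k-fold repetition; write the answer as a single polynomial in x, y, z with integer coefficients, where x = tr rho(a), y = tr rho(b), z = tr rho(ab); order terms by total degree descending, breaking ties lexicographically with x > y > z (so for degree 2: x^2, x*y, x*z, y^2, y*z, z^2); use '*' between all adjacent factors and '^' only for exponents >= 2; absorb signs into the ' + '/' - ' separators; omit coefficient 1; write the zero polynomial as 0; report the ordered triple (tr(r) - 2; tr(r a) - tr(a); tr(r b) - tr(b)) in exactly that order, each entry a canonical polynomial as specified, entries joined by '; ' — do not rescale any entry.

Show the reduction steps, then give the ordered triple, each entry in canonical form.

x*y*z^2 - x^2*z - y^2*z + z - 2; x^2*y*z^2 - x^3*z - x*y^2*z - y*z^2 + 2*x*z - x + y; y*z^3 - x*z^2 - 2*y*z + x - y

trace(a b a b) = trace(a b) * trace(a b) - trace(1)   [split at repeated a] = z^2 - 2
trace(a b a) = trace(a) * trace(b a) - trace(b) = x*z - y
use: trace(b^2 a b a) = trace(b) * trace(a b a b) - trace(a b a) = y*z^2 - x*z - y
trace(b a b) = trace(b) * trace(a b) - trace(a) = y*z - x
use: trace(b^2 a b) = trace(b) * trace(b a b) - trace(b a) = y^2*z - x*y - z
trace(a b^2 a b a) = trace(a) * trace(b^2 a b a) - trace(b^2 a b) = x*y*z^2 - x^2*z - y^2*z + z
trace(a b^2 a b a^2) = trace(a) * trace(b^2 a b a^2) - trace(b^2 a b a)  (reduce the a square) = x^2*y*z^2 - x^3*z - x*y^2*z - y*z^2 + 2*x*z + y
trace(a b a b a b) = trace(b a b a) * trace(b a) - trace(a b)  (split on b) = z^3 - 3*z
trace(a b a b a) = trace(a) * trace(b a b a) - trace(b a b)  (reduce the a square) = x*z^2 - y*z - x
trace(a b^2 a b a b) = trace(b) * trace(a b a b a b) - trace(a b a b a)  (reduce the b square) = y*z^3 - x*z^2 - 2*y*z + x
assemble the triple (trace(r) - 2; trace(r a) - x; trace(r b) - y)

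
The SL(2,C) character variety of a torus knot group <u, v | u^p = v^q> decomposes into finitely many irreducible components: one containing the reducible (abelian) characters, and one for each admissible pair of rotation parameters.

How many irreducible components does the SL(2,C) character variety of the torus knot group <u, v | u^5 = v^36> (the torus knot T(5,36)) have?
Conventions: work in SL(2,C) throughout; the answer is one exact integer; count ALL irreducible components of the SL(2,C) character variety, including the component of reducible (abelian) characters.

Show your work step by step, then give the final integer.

71

Gamma = < u, v | u^5 = v^36 > (torus knot T(5,36)); the central element u^5 = v^36 acts as +I or -I in any irreducible SL(2,C) representation.
This locks tr(u) to 2*cos(pi*alpha/5), alpha in 1..4, and tr(v) to 2*cos(pi*beta/36), beta in 1..35, on each component of irreducible characters.
u^5 = (-1)^alpha I and v^36 = (-1)^beta I must agree, so alpha and beta have equal parity.
Enumerate parity-matched pairs: 2*18 odd-odd plus 2*17 even-even gives 70.
Total: 70 irreducible-character components + 1 reducible (abelian) component = 71.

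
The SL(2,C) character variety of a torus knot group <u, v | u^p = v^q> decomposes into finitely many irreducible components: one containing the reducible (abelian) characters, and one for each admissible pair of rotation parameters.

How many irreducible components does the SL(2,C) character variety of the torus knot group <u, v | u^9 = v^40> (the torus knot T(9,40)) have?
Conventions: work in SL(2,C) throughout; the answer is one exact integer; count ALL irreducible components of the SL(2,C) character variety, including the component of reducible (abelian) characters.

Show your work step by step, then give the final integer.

157

Gamma = < u, v | u^9 = v^40 > (torus knot T(9,40)); the central element u^9 = v^40 acts as +I or -I in any irreducible SL(2,C) representation.
So on each irreducible component the traces are pinned: tr(u) = 2*cos(pi*alpha/9) with 1 <= alpha <= 8, tr(v) = 2*cos(pi*beta/40) with 1 <= beta <= 39.
Consistency of u^9 = (-1)^alpha I with v^40 = (-1)^beta I forces alpha = beta (mod 2).
count pairs: odd alpha (4 choices) x odd beta (20), plus even alpha (4) x even beta (19): 4*20 + 4*19 = 156.
That is 156 components of irreducible characters, and with the reducible (abelian) component the total is 157.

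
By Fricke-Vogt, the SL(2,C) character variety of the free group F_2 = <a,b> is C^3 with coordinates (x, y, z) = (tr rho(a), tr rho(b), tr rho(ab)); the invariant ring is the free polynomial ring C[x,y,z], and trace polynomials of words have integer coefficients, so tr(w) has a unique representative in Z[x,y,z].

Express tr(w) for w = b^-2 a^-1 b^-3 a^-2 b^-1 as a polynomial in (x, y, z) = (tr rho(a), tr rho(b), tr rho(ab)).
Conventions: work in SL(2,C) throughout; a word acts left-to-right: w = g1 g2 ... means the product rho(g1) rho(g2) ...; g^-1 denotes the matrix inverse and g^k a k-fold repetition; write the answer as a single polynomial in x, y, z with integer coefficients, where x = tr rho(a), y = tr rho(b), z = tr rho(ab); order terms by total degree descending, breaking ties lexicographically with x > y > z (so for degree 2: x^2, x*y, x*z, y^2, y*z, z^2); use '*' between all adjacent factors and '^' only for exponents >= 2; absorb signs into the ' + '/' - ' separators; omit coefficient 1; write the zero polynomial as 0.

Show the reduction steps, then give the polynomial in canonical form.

x*y^4*z^2 - 2*x^2*y^3*z - y^5*z + x^3*y^2 + x*y^4 - 2*x*y^2*z^2 + 2*x^2*y*z + 4*y^3*z - 3*x*y^2 + x*z^2 - 3*y*z - x

and trace(b^-1) = trace(b) = y
next, trace(b^-2) = trace(b^-1) * trace(b) - trace(1)  (eliminate b^-1) = y^2 - 2
trace(b^-3) = trace(b^-2) * trace(b) - trace(b^-1)  (eliminate b^-1) = y^3 - 3*y
trace(b^-1 a) = trace(a) * trace(b) - trace(a b)  (eliminate b^-1) = x*y - z
trace(a b^-2) = trace(b^-1 a) * trace(b) - trace(b^-1 a b)  (eliminate b^-1) = x*y^2 - y*z - x
next, trace(b^-3 a) = trace(a b^-2) * trace(b) - trace(a b^-1)  (eliminate b^-1) = x*y^3 - y^2*z - 2*x*y + z
trace(a^-1 b^-3) = trace(b^-3) * trace(a) - trace(b^-3 a)  (eliminate a^-1) = y^2*z - x*y - z
next, trace(a^-1 b^-3 a^-1) = trace(a^-1 b^-3) * trace(a) - trace(a^-1 b^-3 a)  (eliminate a^-1) = x*y^2*z - x^2*y - y^3 - x*z + 3*y
and trace(b^-2 a^-1) = trace(b^-2) * trace(a) - trace(b^-2 a)  (eliminate a^-1) = y*z - x
and trace(a b a) = trace(a) * trace(b a) - trace(b)  (reduce the a square) = x*z - y
trace(a b a b) = trace(a b) * trace(a b) - trace(1)  (split on a) = z^2 - 2
next, trace(b a b^-1 a) = trace(a b a) * trace(b) - trace(a b a b)  (eliminate b^-1) = x*y*z - y^2 - z^2 + 2
next, trace(a^-1 b a b^-1) = trace(b a b^-1) * trace(a) - trace(b a b^-1 a)  (eliminate a^-1) = -x*y*z + x^2 + y^2 + z^2 - 2
trace(a^-1 b a b^-2) = trace(a^-1 b a b^-1) * trace(b) - trace(a^-1 b a)  (eliminate b^-1) = -x*y^2*z + x^2*y + y^3 + y*z^2 - 3*y
trace(b^-3 a^-1 b a) = trace(a^-1 b a b^-2) * trace(b) - trace(a^-1 b a b^-1)  (eliminate b^-1) = -x*y^3*z + x^2*y^2 + y^4 + y^2*z^2 + x*y*z - x^2 - 4*y^2 - z^2 + 2
and trace(a^-1 b^-3 a^-1 b) = trace(b^-3 a^-1 b) * trace(a) - trace(b^-3 a^-1 b a)  (eliminate a^-1) = x*y^3*z - x^2*y^2 - y^4 - y^2*z^2 + 4*y^2 + z^2 - 2
next, trace(b^-1 a^-1 b^-3 a^-1) = trace(a^-1 b^-3 a^-1) * trace(b) - trace(a^-1 b^-3 a^-1 b)  (eliminate b^-1) = y^2*z^2 - x*y*z - y^2 - z^2 + 2
trace(b^-1 a^-1 b^-3 a^-1 b^-1) = trace(b^-1 a^-1 b^-3 a^-1) * trace(b) - trace(b^-1 a^-1 b^-3 a^-1 b)  (eliminate b^-1) = y^3*z^2 - 2*x*y^2*z + x^2*y - y*z^2 + x*z - y
and trace(b^-3 a^-1 b^-3 a^-1) = trace(b^-1 a^-1 b^-3 a^-1 b^-1) * trace(b) - trace(b^-1 a^-1 b^-3 a^-1)  (eliminate b^-1) = y^4*z^2 - 2*x*y^3*z + x^2*y^2 - 2*y^2*z^2 + 2*x*y*z + z^2 - 2
next, trace(b^-4) = trace(b^-3) * trace(b) - trace(b^-2)  (eliminate b^-1) = y^4 - 4*y^2 + 2
trace(b^-4 a) = trace(b^-2 a b^-1) * trace(b) - trace(b^-2 a)  (eliminate b^-1) = x*y^4 - y^3*z - 3*x*y^2 + 2*y*z + x
next, trace(a^-1 b^-4) = trace(b^-4) * trace(a) - trace(b^-4 a)  (eliminate a^-1) = y^3*z - x*y^2 - 2*y*z + x
trace(b^-3 a^-1 b^-2) = trace(a^-1 b^-4) * trace(b) - trace(a^-1 b^-3)  (eliminate b^-1) = y^4*z - x*y^3 - 3*y^2*z + 2*x*y + z
and trace(b^-3 a^-1 b^-3) = trace(b^-3 a^-1 b^-2) * trace(b) - trace(b^-3 a^-1 b^-1)  (eliminate b^-1) = y^5*z - x*y^4 - 4*y^3*z + 3*x*y^2 + 3*y*z - x
and trace(b^-2 a^-1 b^-3 a^-2 b^-1) = trace(b^-3 a^-1 b^-3 a^-1) * trace(a) - trace(b^-3 a^-1 b^-3)  (eliminate a^-1) = x*y^4*z^2 - 2*x^2*y^3*z - y^5*z + x^3*y^2 + x*y^4 - 2*x*y^2*z^2 + 2*x^2*y*z + 4*y^3*z - 3*x*y^2 + x*z^2 - 3*y*z - x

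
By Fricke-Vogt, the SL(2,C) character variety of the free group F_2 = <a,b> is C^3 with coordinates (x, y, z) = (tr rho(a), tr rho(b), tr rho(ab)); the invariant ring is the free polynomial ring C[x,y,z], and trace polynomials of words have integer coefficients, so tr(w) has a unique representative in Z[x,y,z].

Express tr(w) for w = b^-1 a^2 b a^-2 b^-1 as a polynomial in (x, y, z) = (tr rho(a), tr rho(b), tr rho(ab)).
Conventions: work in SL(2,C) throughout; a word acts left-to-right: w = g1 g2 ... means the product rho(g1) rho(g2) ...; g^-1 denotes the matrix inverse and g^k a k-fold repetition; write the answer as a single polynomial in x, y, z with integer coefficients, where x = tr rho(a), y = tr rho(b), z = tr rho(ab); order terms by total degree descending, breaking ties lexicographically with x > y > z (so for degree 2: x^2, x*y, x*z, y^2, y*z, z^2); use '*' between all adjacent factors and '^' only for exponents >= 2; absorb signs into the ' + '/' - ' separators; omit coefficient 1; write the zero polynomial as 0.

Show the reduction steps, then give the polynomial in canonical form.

-x^3*y^2*z + x^4*y + x^2*y^3 + x^2*y*z^2 - 4*x^2*y + y

so tr(a^2) = tr(a) tr(a) - tr(1)  (reduce the a square) = x^2 - 2
so tr(a^2 b) = tr(a) tr(b a) - tr(b)  (reduce the a square) = x*z - y
tr(b^-1 a^2) = tr(a^2) tr(b) - tr(a^2 b)  (eliminate b^-1) = x^2*y - x*z - y
tr(a^2 b a) = tr(a) tr(a b a) - tr(a b)  (reduce the a square) = x^2*z - x*y - z
reduce: tr(b a b a) = tr(b a) tr(b a) - tr(1)  (split on b) = z^2 - 2
reduce: tr(b a b) = tr(b) tr(a b) - tr(a)  (reduce the b square) = y*z - x
reduce: tr(a^2 b a b) = tr(a) tr(b a b a) - tr(b a b)  (reduce the a square) = x*z^2 - y*z - x
so tr(a^2 b a b^-1) = tr(a^2 b a) tr(b) - tr(a^2 b a b)  (eliminate b^-1) = x^2*y*z - x*y^2 - x*z^2 + x
tr(b^-2 a^2 b a) = tr(a^2 b a b^-1) tr(b) - tr(a^2 b a)  (eliminate b^-1) = x^2*y^2*z - x*y^3 - x*y*z^2 - x^2*z + 2*x*y + z
tr(b^-2 a^2 b a^-1) = tr(b^-2 a^2 b) tr(a) - tr(b^-2 a^2 b a)  (eliminate a^-1) = -x^2*y^2*z + x^3*y + x*y^3 + x*y*z^2 - 3*x*y - z
so tr(b^-1 a^2 b a^-2 b^-1) = tr(b^-2 a^2 b a^-1) tr(a) - tr(b^-2 a^2 b)  (eliminate a^-1) = -x^3*y^2*z + x^4*y + x^2*y^3 + x^2*y*z^2 - 4*x^2*y + y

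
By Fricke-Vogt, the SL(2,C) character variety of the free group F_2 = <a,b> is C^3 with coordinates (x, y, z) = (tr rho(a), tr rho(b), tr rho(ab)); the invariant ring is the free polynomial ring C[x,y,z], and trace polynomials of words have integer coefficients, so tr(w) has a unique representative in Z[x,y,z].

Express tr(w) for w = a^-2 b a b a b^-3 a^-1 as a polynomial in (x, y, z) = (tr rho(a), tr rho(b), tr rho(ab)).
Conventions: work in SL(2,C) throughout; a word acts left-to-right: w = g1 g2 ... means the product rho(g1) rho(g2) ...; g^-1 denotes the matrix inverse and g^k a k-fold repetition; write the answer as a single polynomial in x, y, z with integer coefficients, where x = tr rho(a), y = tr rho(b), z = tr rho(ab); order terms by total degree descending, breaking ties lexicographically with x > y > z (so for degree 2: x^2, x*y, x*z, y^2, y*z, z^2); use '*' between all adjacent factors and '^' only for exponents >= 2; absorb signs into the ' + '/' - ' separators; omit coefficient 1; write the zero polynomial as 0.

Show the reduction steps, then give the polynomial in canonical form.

tr(a b a) = tr(a)*tr(b a) - tr(b)  (reduce the a square) = x*z - y
tr(a b a b) = tr(a b)*tr(a b) - tr(1)  (split on a) = z^2 - 2
tr(a b a b^-1) = tr(a b a)*tr(b) - tr(a b a b)  (eliminate b^-1) = x*y*z - y^2 - z^2 + 2
tr(b a b) = tr(b)*tr(a b) - tr(a)  (reduce the b square) = y*z - x
tr(a b a b a) = tr(a)*tr(b a b a) - tr(b a b)  (reduce the a square) = x*z^2 - y*z - x
tr(a b a b a b) = tr(b a)*tr(b a b a) - tr(b^-1 a^-1)  (split on b) = z^3 - 3*z
tr(b^-1 a b a b a) = tr(a b a b a)*tr(b) - tr(a b a b a b)  (eliminate b^-1) = x*y*z^2 - y^2*z - z^3 - x*y + 3*z
tr(b a b a b^-2 a) = tr(b^-1 a b a b a)*tr(b) - tr(b^-1 a b a b a b)  (eliminate b^-1) = x*y^2*z^2 - y^3*z - y*z^3 - x*y^2 - x*z^2 + 4*y*z + x
tr(b^-2 a^-1 b a b a) = tr(b a b a b^-2)*tr(a) - tr(b a b a b^-2 a)  (eliminate a^-1) = -x*y^2*z^2 + x^2*y*z + y^3*z + y*z^3 - 4*y*z + x
tr(b^-1 a^-1 b a b a) = tr(b a b a b^-1)*tr(a) - tr(b a b a b^-1 a)  (eliminate a^-1) = -x*y*z^2 + x^2*z + y^2*z + z^3 - 3*z
tr(b a b a b^-3 a^-1) = tr(b^-2 a^-1 b a b a)*tr(b) - tr(b^-2 a^-1 b a b a b)  (eliminate b^-1) = -x*y^3*z^2 + x^2*y^2*z + y^4*z + y^2*z^3 + x*y*z^2 - x^2*z - 5*y^2*z - z^3 + x*y + 3*z
tr(a b a b^-2) = tr(b^-1 a b a)*tr(b) - tr(b^-1 a b a b)  (eliminate b^-1) = x*y^2*z - y^3 - y*z^2 - x*z + 3*y
tr(b a b a b^-3 a^-2) = tr(b a b a b^-3 a^-1)*tr(a) - tr(b a b a b^-3)  (eliminate a^-1) = -x^2*y^3*z^2 + x^3*y^2*z + x*y^4*z + x*y^2*z^3 + x^2*y*z^2 - x^3*z - 6*x*y^2*z - x*z^3 + x^2*y + y^3 + y*z^2 + 4*x*z - 3*y
tr(a^-2 b a b a b^-3 a^-1) = tr(b a b a b^-3 a^-2)*tr(a) - tr(b a b a b^-3 a^-1)  (eliminate a^-1) = -x^3*y^3*z^2 + x^4*y^2*z + x^2*y^4*z + x^2*y^2*z^3 + x^3*y*z^2 + x*y^3*z^2 - x^4*z - 7*x^2*y^2*z - x^2*z^3 - y^4*z - y^2*z^3 + x^3*y + x*y^3 + 5*x^2*z + 5*y^2*z + z^3 - 4*x*y - 3*z

-x^3*y^3*z^2 + x^4*y^2*z + x^2*y^4*z + x^2*y^2*z^3 + x^3*y*z^2 + x*y^3*z^2 - x^4*z - 7*x^2*y^2*z - x^2*z^3 - y^4*z - y^2*z^3 + x^3*y + x*y^3 + 5*x^2*z + 5*y^2*z + z^3 - 4*x*y - 3*z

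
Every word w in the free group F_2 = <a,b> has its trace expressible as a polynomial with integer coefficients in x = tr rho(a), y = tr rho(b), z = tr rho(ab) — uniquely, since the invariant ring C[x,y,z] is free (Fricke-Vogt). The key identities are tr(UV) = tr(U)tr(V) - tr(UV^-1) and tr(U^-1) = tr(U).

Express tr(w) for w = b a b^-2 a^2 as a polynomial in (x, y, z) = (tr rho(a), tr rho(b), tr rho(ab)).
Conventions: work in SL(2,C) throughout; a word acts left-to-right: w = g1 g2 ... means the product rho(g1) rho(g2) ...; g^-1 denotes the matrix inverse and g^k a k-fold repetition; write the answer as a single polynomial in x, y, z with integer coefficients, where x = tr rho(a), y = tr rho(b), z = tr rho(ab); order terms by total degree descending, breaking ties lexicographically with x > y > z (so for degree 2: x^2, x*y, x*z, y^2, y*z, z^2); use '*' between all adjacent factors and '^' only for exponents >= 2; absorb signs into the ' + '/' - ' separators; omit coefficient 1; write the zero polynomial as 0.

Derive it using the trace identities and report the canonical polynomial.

x^2*y^2*z - x*y^3 - x*y*z^2 - x^2*z + 2*x*y + z

and tr(b a^2) = tr(a) * tr(b a) - tr(b)   [square of a] = x*z - y
and tr(a^2 b a) = tr(a) * tr(b a^2) - tr(b a)   [square of a] = x^2*z - x*y - z
tr(b a b a) = tr(a b) * tr(a b) - tr(1)   [split at a repeated a] = z^2 - 2
tr(b a b) = tr(b) * tr(a b) - tr(a)   [square of b] = y*z - x
tr(a^2 b a b) = tr(a) * tr(b a b a) - tr(b a b)   [square of a] = x*z^2 - y*z - x
tr(a^2 b a b^-1) = tr(a^2 b a) * tr(b) - tr(a^2 b a b)   [inverse elimination on b] = x^2*y*z - x*y^2 - x*z^2 + x
next, tr(b a b^-2 a^2) = tr(a^2 b a b^-1) * tr(b) - tr(a^2 b a)   [inverse elimination on b] = x^2*y^2*z - x*y^3 - x*y*z^2 - x^2*z + 2*x*y + z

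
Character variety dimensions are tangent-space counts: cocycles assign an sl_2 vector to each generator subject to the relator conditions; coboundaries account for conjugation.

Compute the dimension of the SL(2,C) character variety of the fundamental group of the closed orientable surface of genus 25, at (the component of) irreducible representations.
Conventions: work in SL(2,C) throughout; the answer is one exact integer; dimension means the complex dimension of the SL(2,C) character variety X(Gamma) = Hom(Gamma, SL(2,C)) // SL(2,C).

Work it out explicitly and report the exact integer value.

Gamma = pi_1(Sigma_25) = < a_1, b_1, ..., a_25, b_25 | prod [a_i, b_i] > has 2g = 50 generators and 1 relator.
A cocycle assigns one sl_2 vector per generator subject to the relator condition d_2(z) = 0: dim of the unconstrained space is 3*2g = 150.
d_2 is surjective at irreducible rho (its cokernel H^2 is dual to H^0 = 0), so dim Z^1 = 150 - 3 = 147.
As always at irreducible rho, dim B^1 = 3.
Hence dim X = 147 - 3 = 144.

144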